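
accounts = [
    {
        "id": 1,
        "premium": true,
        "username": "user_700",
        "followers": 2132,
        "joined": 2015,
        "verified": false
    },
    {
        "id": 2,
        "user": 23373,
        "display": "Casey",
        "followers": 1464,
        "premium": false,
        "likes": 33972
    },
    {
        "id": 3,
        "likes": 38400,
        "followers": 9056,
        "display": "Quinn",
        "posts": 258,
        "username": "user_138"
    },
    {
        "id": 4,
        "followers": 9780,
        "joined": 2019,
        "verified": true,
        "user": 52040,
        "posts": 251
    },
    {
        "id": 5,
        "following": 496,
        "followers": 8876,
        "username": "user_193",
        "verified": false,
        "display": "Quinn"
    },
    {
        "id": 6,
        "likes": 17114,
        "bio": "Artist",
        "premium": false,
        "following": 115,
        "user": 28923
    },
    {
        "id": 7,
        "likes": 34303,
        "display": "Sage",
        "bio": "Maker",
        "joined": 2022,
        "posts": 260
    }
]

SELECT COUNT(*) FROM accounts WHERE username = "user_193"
1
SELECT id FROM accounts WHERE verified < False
[]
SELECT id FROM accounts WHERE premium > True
[]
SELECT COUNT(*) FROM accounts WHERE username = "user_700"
1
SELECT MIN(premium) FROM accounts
False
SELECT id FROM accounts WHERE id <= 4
[1, 2, 3, 4]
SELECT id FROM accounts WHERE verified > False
[4]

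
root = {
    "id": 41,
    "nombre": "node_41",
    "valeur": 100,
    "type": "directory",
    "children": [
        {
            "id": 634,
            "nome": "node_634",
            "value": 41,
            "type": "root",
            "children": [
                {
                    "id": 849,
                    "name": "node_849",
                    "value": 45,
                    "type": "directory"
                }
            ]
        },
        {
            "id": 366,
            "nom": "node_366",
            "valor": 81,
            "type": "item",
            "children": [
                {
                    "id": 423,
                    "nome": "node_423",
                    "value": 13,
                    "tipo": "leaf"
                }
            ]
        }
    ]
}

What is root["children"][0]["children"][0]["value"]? 45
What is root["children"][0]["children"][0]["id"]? 849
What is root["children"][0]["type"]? "root"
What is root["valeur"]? 100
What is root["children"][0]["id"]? 634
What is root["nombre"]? "node_41"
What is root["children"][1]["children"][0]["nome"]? "node_423"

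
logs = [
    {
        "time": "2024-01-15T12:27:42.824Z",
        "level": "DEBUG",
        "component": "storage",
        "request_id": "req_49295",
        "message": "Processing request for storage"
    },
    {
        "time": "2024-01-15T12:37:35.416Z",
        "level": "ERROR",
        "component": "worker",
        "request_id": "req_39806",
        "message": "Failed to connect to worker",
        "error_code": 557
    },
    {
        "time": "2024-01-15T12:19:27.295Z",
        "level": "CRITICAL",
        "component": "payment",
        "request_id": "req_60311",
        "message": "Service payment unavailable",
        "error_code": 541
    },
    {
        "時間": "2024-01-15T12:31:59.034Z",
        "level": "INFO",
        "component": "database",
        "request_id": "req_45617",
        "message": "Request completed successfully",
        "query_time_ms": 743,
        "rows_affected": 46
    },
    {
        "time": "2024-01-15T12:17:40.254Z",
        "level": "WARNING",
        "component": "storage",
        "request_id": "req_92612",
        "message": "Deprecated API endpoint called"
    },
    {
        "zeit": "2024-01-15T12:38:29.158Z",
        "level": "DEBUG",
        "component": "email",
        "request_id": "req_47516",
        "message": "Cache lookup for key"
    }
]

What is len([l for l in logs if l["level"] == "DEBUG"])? 2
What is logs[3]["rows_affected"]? 46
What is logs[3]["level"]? "INFO"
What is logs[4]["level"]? "WARNING"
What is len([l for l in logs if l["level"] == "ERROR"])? 1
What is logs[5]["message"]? "Cache lookup for key"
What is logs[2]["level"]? "CRITICAL"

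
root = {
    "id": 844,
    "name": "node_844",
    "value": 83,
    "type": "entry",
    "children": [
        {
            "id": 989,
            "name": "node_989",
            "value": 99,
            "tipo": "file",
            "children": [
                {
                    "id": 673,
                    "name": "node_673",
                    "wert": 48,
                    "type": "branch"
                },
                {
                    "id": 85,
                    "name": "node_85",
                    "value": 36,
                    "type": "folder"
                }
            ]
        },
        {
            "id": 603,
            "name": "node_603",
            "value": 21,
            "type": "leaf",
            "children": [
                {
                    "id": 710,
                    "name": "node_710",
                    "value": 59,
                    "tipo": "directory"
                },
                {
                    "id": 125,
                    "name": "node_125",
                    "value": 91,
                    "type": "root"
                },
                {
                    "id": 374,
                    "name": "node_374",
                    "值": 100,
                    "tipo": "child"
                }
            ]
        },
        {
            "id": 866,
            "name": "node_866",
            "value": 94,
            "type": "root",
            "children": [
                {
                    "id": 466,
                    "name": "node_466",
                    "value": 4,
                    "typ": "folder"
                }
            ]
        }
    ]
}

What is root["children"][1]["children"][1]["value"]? 91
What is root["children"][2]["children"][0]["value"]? 4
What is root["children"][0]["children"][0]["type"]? "branch"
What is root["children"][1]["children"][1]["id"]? 125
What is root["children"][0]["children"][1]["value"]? 36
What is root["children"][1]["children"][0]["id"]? 710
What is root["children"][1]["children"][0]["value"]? 59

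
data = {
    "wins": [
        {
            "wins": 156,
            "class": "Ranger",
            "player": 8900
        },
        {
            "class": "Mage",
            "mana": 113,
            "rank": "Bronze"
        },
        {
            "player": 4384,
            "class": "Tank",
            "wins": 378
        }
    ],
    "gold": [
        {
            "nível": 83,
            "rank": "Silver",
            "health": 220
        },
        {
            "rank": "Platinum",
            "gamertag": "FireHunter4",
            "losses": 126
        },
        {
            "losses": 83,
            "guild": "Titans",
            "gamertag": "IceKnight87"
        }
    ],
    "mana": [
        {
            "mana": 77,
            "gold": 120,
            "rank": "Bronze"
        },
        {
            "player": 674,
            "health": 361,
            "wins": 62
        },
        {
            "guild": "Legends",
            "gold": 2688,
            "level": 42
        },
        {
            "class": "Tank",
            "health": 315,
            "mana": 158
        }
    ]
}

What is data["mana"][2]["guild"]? "Legends"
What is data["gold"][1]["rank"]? "Platinum"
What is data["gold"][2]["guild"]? "Titans"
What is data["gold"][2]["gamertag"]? "IceKnight87"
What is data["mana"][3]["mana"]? 158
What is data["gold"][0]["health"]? 220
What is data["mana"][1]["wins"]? 62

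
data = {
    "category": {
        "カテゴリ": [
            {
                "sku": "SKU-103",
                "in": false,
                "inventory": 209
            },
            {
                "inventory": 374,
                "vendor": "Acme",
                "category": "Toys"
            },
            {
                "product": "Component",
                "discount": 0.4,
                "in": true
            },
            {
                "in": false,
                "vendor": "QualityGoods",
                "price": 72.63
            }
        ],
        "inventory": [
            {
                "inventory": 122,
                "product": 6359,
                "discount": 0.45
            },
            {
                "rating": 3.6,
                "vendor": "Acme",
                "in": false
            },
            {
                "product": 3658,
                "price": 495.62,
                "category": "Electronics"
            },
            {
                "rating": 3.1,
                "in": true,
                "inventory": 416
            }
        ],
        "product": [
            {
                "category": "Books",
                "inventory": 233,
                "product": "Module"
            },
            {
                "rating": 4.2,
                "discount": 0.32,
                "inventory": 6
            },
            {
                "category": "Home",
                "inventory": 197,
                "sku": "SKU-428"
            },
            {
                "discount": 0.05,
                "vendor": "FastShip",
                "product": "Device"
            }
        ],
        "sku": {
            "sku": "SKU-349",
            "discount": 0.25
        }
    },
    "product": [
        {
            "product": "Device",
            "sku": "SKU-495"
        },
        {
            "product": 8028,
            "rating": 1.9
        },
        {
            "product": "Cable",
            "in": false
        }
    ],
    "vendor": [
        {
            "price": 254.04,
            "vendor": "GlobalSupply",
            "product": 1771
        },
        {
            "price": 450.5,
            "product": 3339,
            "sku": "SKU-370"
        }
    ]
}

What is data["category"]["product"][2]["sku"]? "SKU-428"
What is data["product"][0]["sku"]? "SKU-495"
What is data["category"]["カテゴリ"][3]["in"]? False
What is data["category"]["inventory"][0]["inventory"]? 122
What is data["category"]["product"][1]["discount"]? 0.32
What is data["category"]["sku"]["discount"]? 0.25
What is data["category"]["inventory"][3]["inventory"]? 416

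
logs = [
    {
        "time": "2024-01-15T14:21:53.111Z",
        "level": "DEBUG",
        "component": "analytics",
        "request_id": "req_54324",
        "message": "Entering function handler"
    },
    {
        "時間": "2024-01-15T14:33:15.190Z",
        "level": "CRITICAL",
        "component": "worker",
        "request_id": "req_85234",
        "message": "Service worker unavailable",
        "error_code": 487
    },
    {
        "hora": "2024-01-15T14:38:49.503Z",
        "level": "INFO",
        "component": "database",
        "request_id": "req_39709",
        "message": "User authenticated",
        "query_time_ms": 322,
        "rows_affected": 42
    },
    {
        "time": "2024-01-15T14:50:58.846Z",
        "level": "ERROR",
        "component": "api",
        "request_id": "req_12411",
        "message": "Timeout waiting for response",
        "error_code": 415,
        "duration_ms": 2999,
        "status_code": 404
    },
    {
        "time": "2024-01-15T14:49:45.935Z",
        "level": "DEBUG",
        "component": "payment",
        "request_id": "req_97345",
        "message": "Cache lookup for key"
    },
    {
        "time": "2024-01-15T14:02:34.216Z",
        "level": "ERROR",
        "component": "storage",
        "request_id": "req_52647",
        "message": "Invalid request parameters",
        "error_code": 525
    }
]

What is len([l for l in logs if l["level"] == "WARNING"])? 0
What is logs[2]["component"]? "database"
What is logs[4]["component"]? "payment"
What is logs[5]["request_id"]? "req_52647"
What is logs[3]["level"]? "ERROR"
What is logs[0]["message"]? "Entering function handler"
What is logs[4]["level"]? "DEBUG"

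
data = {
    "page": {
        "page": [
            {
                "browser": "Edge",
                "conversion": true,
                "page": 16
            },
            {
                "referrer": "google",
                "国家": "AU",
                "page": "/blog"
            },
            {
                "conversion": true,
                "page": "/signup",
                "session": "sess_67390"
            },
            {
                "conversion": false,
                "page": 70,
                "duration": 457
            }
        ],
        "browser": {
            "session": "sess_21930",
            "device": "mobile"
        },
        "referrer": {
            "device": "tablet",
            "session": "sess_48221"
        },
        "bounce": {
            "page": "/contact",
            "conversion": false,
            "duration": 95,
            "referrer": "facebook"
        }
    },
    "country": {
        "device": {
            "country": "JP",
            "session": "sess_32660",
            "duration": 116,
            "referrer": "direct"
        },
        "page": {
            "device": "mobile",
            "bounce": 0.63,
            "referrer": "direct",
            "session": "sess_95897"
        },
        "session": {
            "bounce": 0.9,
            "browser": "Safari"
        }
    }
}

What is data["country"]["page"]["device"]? "mobile"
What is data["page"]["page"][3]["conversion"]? False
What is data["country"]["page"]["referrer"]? "direct"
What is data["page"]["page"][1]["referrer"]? "google"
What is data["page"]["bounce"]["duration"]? 95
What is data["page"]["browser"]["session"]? "sess_21930"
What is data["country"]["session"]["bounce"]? 0.9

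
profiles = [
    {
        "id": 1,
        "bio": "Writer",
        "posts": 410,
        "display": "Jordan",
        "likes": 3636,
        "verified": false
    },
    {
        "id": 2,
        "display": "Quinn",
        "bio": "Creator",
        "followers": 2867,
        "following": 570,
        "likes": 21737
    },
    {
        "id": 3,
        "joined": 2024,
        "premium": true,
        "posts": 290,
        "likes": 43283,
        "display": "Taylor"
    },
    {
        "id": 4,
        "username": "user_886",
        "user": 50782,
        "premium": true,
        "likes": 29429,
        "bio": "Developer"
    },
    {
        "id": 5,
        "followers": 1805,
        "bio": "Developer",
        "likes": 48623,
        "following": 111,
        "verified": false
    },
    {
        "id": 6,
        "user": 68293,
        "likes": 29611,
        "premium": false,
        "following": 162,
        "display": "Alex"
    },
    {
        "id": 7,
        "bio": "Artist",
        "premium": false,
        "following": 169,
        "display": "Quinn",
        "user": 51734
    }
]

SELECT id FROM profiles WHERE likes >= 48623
[5]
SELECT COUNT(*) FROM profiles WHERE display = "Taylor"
1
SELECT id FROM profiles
[1, 2, 3, 4, 5, 6, 7]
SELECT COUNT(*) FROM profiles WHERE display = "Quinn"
2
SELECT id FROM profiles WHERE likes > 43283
[5]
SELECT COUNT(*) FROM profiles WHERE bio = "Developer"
2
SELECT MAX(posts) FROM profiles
410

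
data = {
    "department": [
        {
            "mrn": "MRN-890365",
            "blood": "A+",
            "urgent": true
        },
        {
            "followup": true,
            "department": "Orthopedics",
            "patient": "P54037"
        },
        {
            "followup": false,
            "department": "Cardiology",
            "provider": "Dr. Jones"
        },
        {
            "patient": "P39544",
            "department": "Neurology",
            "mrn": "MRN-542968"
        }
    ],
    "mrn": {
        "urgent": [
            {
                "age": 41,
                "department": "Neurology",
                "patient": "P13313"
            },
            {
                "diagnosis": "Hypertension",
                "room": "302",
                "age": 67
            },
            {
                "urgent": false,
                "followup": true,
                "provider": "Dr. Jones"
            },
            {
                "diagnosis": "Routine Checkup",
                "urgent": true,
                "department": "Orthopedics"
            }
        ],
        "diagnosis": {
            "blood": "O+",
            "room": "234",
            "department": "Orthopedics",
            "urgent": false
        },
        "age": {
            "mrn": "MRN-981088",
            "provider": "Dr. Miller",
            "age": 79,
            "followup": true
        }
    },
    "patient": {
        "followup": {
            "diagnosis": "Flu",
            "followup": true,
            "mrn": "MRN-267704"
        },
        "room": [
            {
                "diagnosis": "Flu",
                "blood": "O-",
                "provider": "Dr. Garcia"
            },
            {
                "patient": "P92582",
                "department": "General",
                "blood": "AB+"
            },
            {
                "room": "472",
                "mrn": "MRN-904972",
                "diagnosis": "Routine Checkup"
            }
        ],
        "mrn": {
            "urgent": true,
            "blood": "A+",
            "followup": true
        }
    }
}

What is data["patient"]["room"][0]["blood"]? "O-"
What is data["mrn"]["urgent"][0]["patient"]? "P13313"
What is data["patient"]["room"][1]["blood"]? "AB+"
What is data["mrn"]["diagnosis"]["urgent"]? False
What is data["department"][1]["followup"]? True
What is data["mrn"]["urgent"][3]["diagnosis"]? "Routine Checkup"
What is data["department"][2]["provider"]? "Dr. Jones"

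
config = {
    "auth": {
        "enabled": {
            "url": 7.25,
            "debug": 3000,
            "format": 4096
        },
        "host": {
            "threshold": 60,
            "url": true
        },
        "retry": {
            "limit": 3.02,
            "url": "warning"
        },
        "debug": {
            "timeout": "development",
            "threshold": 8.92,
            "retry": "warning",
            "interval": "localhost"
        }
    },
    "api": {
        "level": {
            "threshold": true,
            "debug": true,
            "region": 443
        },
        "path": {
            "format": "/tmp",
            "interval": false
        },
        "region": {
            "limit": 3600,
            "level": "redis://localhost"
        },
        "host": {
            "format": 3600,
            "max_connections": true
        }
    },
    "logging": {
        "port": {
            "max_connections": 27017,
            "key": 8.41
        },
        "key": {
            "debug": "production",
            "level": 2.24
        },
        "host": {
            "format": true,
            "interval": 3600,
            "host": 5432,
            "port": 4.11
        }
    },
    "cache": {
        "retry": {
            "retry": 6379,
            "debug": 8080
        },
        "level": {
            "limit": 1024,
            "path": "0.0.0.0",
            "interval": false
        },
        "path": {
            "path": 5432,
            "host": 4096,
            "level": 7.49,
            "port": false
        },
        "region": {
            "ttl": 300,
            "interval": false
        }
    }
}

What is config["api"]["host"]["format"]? 3600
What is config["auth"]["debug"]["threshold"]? 8.92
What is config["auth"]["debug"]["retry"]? "warning"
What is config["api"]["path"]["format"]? "/tmp"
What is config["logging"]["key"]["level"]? 2.24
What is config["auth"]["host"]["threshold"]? 60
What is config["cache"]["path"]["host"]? 4096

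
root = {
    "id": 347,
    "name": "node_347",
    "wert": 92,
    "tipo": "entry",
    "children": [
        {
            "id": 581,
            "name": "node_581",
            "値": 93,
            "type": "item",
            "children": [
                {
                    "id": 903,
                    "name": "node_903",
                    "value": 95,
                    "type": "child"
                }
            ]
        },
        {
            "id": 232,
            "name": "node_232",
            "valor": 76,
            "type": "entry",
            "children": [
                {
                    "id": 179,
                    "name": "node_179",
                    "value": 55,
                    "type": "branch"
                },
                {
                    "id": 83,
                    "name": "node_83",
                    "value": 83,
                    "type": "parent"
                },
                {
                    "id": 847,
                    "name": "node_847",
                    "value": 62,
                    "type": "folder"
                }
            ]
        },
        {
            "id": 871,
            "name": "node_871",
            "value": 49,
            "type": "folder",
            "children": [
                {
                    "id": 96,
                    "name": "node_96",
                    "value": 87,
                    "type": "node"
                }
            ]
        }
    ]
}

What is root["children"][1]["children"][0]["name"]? "node_179"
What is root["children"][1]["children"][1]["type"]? "parent"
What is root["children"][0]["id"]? 581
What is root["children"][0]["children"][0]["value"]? 95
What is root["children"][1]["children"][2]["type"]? "folder"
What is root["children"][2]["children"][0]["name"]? "node_96"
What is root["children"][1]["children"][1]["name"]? "node_83"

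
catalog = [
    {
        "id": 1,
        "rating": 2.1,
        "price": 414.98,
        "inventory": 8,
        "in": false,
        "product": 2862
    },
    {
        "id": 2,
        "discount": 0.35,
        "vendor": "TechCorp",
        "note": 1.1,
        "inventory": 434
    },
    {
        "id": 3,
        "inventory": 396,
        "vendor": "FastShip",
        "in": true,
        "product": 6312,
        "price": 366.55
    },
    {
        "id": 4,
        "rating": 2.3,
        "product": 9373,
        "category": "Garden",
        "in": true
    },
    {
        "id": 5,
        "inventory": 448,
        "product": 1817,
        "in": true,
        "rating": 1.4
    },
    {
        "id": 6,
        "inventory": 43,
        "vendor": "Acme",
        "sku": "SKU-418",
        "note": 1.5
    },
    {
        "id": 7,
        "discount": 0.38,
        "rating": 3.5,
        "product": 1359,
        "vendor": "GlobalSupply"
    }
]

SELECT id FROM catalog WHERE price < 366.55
[]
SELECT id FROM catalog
[1, 2, 3, 4, 5, 6, 7]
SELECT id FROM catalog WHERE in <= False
[1]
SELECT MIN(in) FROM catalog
False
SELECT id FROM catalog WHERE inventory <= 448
[1, 2, 3, 5, 6]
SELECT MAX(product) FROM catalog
9373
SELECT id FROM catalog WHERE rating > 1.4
[1, 4, 7]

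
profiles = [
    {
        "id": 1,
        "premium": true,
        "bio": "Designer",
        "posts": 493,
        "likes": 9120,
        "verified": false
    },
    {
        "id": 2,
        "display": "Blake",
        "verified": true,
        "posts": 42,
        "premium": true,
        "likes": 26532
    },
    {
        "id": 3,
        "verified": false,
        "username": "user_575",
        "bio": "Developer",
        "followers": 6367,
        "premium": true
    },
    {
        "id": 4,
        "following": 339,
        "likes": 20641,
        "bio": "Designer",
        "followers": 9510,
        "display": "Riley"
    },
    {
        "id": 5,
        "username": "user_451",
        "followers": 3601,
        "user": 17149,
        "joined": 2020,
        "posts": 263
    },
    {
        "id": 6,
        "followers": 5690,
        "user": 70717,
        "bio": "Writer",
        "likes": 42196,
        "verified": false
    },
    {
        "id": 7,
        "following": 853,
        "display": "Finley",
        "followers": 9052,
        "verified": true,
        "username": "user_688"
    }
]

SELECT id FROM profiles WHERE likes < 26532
[1, 4]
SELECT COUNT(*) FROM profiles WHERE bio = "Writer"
1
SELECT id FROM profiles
[1, 2, 3, 4, 5, 6, 7]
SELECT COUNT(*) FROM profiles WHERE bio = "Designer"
2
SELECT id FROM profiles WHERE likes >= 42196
[6]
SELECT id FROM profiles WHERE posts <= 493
[1, 2, 5]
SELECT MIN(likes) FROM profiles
9120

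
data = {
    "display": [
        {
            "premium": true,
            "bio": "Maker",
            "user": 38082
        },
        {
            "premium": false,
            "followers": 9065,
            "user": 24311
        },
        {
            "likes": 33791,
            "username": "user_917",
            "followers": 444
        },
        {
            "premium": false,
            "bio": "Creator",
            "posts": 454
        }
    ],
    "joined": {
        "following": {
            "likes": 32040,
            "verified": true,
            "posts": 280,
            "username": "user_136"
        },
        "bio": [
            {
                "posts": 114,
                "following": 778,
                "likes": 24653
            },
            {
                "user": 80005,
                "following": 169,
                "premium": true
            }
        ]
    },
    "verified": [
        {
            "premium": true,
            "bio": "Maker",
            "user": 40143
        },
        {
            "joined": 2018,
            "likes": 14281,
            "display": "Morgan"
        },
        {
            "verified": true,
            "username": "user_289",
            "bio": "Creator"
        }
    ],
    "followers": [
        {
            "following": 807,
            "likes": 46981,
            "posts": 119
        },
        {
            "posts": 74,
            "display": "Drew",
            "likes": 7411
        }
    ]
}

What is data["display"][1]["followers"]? 9065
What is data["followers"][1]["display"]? "Drew"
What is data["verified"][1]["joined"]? 2018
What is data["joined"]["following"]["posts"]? 280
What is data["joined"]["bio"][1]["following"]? 169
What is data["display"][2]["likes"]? 33791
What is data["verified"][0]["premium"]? True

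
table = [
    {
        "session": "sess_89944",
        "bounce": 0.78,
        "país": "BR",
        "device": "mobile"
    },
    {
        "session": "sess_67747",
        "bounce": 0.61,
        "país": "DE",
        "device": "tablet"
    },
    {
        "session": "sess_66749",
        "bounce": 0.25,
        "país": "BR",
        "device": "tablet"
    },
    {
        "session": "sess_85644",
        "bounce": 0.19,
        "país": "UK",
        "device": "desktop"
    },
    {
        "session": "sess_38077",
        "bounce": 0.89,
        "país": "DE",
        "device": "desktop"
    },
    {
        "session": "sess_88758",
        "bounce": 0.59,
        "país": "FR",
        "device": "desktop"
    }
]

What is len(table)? 6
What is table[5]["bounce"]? 0.59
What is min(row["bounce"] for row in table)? 0.19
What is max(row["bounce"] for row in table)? 0.89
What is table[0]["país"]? "BR"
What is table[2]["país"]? "BR"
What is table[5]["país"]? "FR"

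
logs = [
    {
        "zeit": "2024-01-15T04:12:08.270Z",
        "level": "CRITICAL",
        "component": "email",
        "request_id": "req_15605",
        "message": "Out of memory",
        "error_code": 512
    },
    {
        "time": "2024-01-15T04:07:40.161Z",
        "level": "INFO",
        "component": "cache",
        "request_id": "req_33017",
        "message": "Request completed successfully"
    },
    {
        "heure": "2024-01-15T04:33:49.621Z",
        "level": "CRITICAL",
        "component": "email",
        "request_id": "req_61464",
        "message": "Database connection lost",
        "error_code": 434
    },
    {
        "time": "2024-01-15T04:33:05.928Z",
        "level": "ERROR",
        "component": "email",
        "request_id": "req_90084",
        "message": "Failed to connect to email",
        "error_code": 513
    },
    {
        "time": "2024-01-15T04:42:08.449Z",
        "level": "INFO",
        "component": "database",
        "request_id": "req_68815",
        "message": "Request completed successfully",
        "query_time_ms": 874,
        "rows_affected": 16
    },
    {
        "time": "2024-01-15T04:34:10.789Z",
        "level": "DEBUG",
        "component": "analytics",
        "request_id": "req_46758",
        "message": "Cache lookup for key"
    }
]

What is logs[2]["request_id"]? "req_61464"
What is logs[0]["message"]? "Out of memory"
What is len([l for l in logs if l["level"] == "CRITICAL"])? 2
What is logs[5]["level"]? "DEBUG"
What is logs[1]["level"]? "INFO"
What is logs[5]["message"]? "Cache lookup for key"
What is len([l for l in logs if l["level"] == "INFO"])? 2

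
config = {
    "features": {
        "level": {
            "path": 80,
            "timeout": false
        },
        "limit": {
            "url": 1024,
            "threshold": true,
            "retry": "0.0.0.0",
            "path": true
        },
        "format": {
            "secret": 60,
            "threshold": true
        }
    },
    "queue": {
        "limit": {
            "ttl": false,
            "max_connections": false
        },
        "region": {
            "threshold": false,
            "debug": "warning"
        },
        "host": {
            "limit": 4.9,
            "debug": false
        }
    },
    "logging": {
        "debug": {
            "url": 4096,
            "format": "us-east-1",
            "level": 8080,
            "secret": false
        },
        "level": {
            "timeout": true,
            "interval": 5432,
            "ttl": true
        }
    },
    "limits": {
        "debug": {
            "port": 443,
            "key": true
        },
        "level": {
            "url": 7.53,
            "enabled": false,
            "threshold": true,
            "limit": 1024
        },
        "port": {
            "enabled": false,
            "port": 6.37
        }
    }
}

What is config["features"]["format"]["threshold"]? True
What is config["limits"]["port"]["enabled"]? False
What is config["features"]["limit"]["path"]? True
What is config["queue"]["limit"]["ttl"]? False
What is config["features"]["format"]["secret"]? 60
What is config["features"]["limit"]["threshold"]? True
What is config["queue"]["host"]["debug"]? False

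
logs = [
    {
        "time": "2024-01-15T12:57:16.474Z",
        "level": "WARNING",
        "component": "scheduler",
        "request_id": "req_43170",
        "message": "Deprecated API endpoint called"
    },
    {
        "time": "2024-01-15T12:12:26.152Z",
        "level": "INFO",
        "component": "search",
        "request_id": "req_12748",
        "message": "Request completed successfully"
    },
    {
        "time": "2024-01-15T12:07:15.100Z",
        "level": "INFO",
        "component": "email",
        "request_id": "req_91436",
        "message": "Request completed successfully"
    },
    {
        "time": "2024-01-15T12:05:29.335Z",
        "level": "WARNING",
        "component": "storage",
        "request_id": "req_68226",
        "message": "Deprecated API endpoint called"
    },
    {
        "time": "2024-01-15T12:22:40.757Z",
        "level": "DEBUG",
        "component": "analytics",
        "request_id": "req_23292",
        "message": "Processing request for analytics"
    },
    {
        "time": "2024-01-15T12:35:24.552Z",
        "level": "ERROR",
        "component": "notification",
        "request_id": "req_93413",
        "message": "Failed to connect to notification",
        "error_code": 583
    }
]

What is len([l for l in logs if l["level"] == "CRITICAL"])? 0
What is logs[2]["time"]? "2024-01-15T12:07:15.100Z"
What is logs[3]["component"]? "storage"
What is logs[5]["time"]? "2024-01-15T12:35:24.552Z"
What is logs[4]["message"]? "Processing request for analytics"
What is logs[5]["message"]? "Failed to connect to notification"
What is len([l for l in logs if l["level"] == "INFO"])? 2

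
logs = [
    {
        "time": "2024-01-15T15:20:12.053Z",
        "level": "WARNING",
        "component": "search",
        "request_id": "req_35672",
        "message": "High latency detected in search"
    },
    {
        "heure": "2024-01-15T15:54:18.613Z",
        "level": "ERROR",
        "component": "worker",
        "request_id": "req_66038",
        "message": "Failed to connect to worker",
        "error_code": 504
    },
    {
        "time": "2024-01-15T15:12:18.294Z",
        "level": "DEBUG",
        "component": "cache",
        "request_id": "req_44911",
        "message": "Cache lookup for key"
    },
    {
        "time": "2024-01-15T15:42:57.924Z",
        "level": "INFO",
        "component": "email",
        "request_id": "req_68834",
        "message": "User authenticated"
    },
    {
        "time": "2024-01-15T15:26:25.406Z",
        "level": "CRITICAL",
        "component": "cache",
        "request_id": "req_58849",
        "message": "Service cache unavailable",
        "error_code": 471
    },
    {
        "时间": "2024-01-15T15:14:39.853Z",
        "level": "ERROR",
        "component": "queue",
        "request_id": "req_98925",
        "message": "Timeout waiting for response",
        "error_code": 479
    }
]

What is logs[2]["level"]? "DEBUG"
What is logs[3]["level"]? "INFO"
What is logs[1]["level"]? "ERROR"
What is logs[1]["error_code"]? 504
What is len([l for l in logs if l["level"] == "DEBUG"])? 1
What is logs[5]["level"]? "ERROR"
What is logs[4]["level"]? "CRITICAL"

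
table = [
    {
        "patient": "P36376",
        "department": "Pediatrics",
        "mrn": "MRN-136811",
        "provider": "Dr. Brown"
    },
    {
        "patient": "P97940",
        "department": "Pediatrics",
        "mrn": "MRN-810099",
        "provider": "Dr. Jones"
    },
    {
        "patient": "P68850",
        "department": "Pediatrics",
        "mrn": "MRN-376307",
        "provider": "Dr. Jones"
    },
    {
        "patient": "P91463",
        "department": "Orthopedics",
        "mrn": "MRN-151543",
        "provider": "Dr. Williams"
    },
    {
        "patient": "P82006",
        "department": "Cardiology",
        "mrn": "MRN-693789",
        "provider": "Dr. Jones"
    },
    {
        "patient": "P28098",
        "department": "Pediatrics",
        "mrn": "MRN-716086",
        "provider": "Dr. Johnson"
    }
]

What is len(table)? 6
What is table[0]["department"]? "Pediatrics"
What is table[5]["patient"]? "P28098"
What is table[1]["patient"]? "P97940"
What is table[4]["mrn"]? "MRN-693789"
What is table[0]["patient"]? "P36376"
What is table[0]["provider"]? "Dr. Brown"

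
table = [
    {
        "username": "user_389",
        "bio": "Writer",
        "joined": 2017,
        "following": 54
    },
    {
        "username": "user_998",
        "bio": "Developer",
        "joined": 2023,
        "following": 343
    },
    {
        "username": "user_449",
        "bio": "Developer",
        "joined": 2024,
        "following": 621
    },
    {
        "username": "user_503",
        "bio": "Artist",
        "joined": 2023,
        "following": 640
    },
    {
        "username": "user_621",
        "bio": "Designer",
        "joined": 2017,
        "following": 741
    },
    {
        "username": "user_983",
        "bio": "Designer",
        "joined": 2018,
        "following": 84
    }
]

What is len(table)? 6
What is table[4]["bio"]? "Designer"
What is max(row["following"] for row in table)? 741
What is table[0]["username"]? "user_389"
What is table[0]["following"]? 54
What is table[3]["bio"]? "Artist"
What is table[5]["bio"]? "Designer"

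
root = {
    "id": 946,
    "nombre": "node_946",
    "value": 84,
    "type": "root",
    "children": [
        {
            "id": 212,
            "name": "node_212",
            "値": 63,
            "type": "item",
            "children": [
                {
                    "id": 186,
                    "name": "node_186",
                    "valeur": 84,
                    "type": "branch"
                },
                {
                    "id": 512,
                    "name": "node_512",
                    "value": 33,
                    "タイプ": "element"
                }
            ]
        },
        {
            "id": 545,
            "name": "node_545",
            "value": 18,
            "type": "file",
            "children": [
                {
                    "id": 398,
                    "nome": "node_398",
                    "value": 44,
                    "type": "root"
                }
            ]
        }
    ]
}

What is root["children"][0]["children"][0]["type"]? "branch"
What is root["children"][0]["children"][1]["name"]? "node_512"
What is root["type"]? "root"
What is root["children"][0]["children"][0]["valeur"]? 84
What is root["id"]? 946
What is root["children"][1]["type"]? "file"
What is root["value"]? 84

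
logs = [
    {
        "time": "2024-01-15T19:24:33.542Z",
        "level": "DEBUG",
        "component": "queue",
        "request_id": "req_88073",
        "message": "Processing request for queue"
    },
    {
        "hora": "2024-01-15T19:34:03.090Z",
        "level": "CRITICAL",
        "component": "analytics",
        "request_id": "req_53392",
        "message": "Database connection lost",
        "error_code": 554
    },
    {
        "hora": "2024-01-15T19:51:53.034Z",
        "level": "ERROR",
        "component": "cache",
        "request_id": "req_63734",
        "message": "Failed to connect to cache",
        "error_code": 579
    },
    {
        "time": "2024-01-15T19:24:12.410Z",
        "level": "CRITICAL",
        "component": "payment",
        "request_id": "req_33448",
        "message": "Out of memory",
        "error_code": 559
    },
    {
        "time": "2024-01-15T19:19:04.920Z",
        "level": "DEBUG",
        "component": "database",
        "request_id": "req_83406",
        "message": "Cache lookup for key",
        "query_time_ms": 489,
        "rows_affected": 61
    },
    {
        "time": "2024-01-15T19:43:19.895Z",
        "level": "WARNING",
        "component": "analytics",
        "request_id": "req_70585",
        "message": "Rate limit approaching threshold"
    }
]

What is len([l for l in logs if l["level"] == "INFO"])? 0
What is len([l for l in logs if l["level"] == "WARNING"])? 1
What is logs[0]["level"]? "DEBUG"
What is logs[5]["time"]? "2024-01-15T19:43:19.895Z"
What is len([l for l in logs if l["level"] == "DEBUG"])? 2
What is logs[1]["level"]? "CRITICAL"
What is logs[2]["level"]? "ERROR"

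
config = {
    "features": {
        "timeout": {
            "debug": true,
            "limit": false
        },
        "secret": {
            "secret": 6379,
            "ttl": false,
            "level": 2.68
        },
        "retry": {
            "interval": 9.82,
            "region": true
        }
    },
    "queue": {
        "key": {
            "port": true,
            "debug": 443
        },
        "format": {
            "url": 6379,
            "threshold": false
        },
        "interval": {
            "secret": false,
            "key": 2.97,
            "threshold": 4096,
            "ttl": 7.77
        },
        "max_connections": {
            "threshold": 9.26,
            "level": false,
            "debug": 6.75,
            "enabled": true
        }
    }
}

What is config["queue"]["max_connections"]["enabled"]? True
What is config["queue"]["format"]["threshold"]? False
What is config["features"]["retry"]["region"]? True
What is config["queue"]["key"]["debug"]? 443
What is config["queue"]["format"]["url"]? 6379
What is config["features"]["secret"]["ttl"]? False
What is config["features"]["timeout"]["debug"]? True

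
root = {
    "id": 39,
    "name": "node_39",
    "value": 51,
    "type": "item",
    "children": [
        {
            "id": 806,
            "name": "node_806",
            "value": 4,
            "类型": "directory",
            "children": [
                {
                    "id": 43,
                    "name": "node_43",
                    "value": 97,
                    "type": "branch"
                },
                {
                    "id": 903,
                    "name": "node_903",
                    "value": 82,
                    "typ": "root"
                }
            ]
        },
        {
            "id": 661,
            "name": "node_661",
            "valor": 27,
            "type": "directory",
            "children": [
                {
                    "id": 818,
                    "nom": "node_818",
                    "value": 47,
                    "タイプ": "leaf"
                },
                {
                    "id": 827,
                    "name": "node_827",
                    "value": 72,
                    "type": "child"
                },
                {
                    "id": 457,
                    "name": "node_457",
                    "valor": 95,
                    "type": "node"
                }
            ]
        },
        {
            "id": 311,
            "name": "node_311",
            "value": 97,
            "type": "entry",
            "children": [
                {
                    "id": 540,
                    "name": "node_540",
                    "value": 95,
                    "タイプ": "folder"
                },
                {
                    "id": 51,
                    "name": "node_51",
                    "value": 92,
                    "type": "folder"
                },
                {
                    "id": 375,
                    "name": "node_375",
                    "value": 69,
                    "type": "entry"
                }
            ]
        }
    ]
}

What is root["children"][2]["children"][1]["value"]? 92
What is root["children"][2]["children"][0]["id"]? 540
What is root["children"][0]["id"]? 806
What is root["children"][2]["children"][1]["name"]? "node_51"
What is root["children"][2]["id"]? 311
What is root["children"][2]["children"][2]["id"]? 375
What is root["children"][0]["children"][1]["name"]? "node_903"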